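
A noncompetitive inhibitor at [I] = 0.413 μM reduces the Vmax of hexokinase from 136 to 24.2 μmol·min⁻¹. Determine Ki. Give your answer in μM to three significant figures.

0.0894 μM

Noncompetitive: Vmax,app = Vmax/α with α = 1 + [I]/Ki.
α = Vmax/Vmax,app = 136/24.2 = 5.620.
Ki = [I]/(α − 1) = 0.413/4.620 = 0.0894 μM.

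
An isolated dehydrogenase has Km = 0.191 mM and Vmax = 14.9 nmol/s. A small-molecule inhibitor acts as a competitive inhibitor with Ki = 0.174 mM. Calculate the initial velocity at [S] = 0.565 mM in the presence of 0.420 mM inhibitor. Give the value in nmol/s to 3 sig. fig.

6.92 nmol/s

With α = 1 + [I]/Ki = 1 + 0.420/0.174 = 3.414, the competitive rate law is v = Vmax[S] / (αKm + [S]).
v = 14.9×0.565 / (3.414×0.191 + 0.565) = 8.418/1.217 = 6.92 nmol/s.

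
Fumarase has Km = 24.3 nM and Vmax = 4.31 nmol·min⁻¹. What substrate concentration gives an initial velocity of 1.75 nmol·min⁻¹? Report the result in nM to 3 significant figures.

The required fractional saturation is v/Vmax = 1.75/4.31 = 0.4060.
Then [S]/(Km+[S]) = 0.4060 ⇒ [S] = 24.3 × 0.4060/(1 − 0.4060) = 16.6 nM.

16.6 nM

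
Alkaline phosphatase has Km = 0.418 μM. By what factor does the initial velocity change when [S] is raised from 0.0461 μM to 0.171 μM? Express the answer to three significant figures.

2.92

The fractional saturations are [S]/(Km+[S]) = 0.0461/0.4641 = 0.09933 and 0.171/0.5890 = 0.2903.
v₂/v₁ is just their ratio: 0.2903/0.09933 = 2.92.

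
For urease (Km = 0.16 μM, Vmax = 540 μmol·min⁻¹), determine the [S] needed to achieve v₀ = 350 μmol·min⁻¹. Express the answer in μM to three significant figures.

Rearranging v = Vmax[S]/(Km+[S]) gives [S] = Km·v/(Vmax − v).
[S] = 0.16 × 350 / (540 − 350) = 56.00/190.0 = 0.295 μM.

0.295 μM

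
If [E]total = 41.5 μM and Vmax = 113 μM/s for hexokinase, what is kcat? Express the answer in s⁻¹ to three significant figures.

2.72 s⁻¹

kcat = Vmax/[E]total = 113 μM/s / 41.5 μM = 2.72 s⁻¹.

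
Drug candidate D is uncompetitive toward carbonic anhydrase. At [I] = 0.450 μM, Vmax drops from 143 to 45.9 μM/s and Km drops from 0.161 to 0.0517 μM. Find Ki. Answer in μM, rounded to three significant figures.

0.213 μM

Uncompetitive: Vmax,app = Vmax/α (and Km,app = Km/α) with α = 1 + [I]/Ki.
α = Vmax/Vmax,app = 143/45.9 = 3.115.
Since α = 1 + [I]/Ki, [I]/Ki = 3.115 − 1 = 2.115 and Ki = 0.450/2.115 = 0.213 μM.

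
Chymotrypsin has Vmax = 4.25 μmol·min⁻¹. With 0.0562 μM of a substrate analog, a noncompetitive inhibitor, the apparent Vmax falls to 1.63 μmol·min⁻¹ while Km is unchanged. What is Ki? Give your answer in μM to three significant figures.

0.0350 μM

Noncompetitive: Vmax,app = Vmax/α with α = 1 + [I]/Ki.
α = Vmax/Vmax,app = 4.25/1.63 = 2.607.
Ki = [I]/(α − 1) = 0.0562/1.607 = 0.0350 μM.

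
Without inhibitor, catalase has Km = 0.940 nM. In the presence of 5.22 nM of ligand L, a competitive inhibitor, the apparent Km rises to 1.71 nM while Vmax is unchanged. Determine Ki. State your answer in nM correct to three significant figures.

6.37 nM

Competitive: Km,app = α·Km with α = 1 + [I]/Ki.
α = Km,app/Km = 1.71/0.940 = 1.819.
Since α = 1 + [I]/Ki, [I]/Ki = 1.819 − 1 = 0.8191 and Ki = 5.22/0.8191 = 6.37 nM.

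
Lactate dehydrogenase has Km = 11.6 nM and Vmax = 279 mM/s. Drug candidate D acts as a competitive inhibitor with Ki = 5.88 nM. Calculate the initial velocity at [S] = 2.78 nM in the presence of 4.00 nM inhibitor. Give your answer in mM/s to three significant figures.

α = 1 + [I]/Ki = 1 + 4.00/5.88 = 1.680.
For a competitive inhibitor, Vmax is unchanged and the apparent Km becomes α·Km: Km,app = 19.5 nM, Vmax,app = 279 mM/s.
v = Vmax,app·[S]/(Km,app + [S]) = 279 × 2.78/(19.5 + 2.78) = 34.8 mM/s.

34.8 mM/s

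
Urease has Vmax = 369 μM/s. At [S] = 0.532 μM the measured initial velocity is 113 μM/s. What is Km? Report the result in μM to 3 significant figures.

1.21 μM

v/Vmax = 113/369 = 0.3062 = [S]/(Km+[S]).
So Km + [S] = [S]/0.3062 = 1.737 μM, giving Km = 1.737 − 0.532 = 1.21 μM.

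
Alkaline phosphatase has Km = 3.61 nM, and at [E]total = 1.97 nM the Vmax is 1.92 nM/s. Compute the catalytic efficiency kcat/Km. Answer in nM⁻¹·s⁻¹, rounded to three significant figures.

kcat = Vmax/[E]total = 1.92/1.97 = 0.975 s⁻¹.
kcat/Km = 0.975/3.61 = 0.270 nM⁻¹·s⁻¹.

0.270 nM⁻¹·s⁻¹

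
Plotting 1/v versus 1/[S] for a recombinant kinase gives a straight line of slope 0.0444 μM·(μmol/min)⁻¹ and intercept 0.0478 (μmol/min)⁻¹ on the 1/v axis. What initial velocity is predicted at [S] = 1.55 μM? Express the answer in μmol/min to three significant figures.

The y-intercept is 1/Vmax, so Vmax = 1/0.0478 = 20.9 μmol/min.
The slope is Km/Vmax, so Km = 0.0444 × 20.9 = 0.929 μM.
Then v = 20.9 × 1.55/(0.929 + 1.55) = 13.1 μmol/min.

13.1 μmol/min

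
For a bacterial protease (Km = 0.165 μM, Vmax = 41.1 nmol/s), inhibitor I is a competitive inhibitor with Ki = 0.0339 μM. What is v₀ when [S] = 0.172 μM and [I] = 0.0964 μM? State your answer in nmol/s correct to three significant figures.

8.77 nmol/s

α = 1 + [I]/Ki = 1 + 0.0964/0.0339 = 3.844.
For a competitive inhibitor, Vmax is unchanged and the apparent Km becomes α·Km: Km,app = 0.634 μM, Vmax,app = 41.1 nmol/s.
v = Vmax,app·[S]/(Km,app + [S]) = 41.1 × 0.172/(0.634 + 0.172) = 8.77 nmol/s.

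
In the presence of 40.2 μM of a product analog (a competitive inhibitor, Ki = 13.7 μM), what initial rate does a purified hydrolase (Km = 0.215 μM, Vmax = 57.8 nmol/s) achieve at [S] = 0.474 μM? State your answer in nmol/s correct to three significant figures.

20.8 nmol/s

With α = 1 + [I]/Ki = 1 + 40.2/13.7 = 3.934, the competitive rate law is v = Vmax[S] / (αKm + [S]).
v = 57.8×0.474 / (3.934×0.215 + 0.474) = 27.40/1.320 = 20.8 nmol/s.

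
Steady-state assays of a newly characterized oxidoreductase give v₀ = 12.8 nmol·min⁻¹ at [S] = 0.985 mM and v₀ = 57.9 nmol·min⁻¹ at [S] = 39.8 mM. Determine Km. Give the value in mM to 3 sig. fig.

From v = Vmax[S]/(Km+[S]), each point gives Vmax = v(Km+[S])/[S].
Equating: 12.8(Km+0.985)/0.985 = 57.9(Km+39.8)/39.8.
12.99·Km + 12.8 = 1.455·Km + 57.9, so (12.99 − 1.455)·Km = 57.9 − 12.8.
Km = 45.10/11.54 = 3.91 mM; then Vmax = 12.8(3.91+0.985)/0.985 = 63.6 nmol·min⁻¹.

3.91 mM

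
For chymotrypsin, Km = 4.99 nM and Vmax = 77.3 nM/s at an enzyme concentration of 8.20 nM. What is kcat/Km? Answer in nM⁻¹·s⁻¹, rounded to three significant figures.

1.89 nM⁻¹·s⁻¹

kcat = Vmax/[E]total = 77.3/8.20 = 9.43 s⁻¹.
kcat/Km = 9.43/4.99 = 1.89 nM⁻¹·s⁻¹.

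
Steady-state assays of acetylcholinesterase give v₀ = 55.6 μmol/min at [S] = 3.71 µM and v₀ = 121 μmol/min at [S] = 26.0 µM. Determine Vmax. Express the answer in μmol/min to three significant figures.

150 μmol/min

In reciprocal form, 1/v = (Km/Vmax)·(1/[S]) + 1/Vmax. The two points give (1/[S], 1/v) = (0.2695, 0.01799) and (0.03846, 0.008264).
Slope = (0.01799 − 0.008264)/(0.2695 − 0.03846) = 0.04207; intercept = 0.01799 − 0.04207×0.2695 = 0.006646.
Vmax = 1/intercept = 150 μmol/min; Km = slope × Vmax = 0.04207 × 150 = 6.33 µM.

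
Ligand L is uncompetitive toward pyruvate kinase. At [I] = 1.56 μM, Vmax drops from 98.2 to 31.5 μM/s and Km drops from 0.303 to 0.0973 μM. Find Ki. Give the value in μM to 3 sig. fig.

Uncompetitive: Vmax,app = Vmax/α (and Km,app = Km/α) with α = 1 + [I]/Ki.
α = Vmax/Vmax,app = 98.2/31.5 = 3.117.
Ki = [I]/(α − 1) = 1.56/2.117 = 0.737 μM.

0.737 μM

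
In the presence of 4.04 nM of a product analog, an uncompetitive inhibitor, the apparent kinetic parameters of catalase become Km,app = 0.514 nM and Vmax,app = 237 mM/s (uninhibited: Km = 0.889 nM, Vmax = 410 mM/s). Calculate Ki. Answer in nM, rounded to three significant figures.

Uncompetitive: Vmax,app = Vmax/α (and Km,app = Km/α) with α = 1 + [I]/Ki.
α = Vmax/Vmax,app = 410/237 = 1.730.
Ki = [I]/(α − 1) = 4.04/0.7300 = 5.53 nM.

5.53 nM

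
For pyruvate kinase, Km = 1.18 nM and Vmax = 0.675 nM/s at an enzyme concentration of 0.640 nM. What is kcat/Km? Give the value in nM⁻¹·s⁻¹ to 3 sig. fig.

kcat = Vmax/[E]total = 0.675/0.640 = 1.05 s⁻¹.
kcat/Km = 1.05/1.18 = 0.894 nM⁻¹·s⁻¹.

0.894 nM⁻¹·s⁻¹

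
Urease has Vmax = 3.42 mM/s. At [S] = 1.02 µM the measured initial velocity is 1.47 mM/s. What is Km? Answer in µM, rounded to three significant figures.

From v = Vmax[S]/(Km+[S]), Km = [S](Vmax − v)/v.
Km = 1.02 × (3.42 − 1.47) / 1.47 = 1.989/1.47 = 1.35 µM.

1.35 µM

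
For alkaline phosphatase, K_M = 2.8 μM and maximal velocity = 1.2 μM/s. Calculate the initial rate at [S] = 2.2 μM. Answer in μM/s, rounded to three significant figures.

0.528 μM/s

v = Vmax·[S]/(Km + [S]) = 1.2 × 2.2 / (2.8 + 2.2)
  = 2.640 / 5.000 = 0.528 μM/s.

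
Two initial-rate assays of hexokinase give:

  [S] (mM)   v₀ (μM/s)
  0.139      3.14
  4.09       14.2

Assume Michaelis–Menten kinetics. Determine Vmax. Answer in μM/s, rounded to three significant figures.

In reciprocal form, 1/v = (Km/Vmax)·(1/[S]) + 1/Vmax. The two points give (1/[S], 1/v) = (7.194, 0.3185) and (0.2445, 0.07042).
Slope = (0.3185 − 0.07042)/(7.194 − 0.2445) = 0.03569; intercept = 0.3185 − 0.03569×7.194 = 0.06170.
Vmax = 1/intercept = 16.2 μM/s; Km = slope × Vmax = 0.03569 × 16.2 = 0.579 mM.

16.2 μM/s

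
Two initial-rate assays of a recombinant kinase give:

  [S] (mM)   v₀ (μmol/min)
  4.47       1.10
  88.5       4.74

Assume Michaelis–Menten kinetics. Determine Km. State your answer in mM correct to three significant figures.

18.9 mM

In reciprocal form, 1/v = (Km/Vmax)·(1/[S]) + 1/Vmax. The two points give (1/[S], 1/v) = (0.2237, 0.9091) and (0.01130, 0.2110).
Slope = (0.9091 − 0.2110)/(0.2237 − 0.01130) = 3.287; intercept = 0.9091 − 3.287×0.2237 = 0.1738.
Vmax = 1/intercept = 5.75 μmol/min; Km = slope × Vmax = 3.287 × 5.75 = 18.9 mM.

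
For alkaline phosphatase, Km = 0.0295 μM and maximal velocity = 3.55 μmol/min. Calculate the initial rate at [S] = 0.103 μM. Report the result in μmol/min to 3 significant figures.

v = Vmax·[S]/(Km + [S]) = 3.55 × 0.103 / (0.0295 + 0.103)
  = 0.3656 / 0.1325 = 2.76 μmol/min.

2.76 μmol/min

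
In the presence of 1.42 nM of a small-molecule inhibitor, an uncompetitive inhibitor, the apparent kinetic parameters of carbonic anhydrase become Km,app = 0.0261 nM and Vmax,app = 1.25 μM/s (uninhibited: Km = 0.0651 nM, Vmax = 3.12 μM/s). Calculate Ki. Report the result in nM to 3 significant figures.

Uncompetitive: Vmax,app = Vmax/α (and Km,app = Km/α) with α = 1 + [I]/Ki.
α = Vmax/Vmax,app = 3.12/1.25 = 2.496.
Since α = 1 + [I]/Ki, [I]/Ki = 2.496 − 1 = 1.496 and Ki = 1.42/1.496 = 0.949 nM.

0.949 nM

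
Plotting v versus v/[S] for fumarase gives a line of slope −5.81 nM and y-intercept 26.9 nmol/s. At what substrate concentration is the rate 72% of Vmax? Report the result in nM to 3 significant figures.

The Eadie–Hofstee slope gives Km = 5.81 nM (slope = −Km).
v/Vmax = [S]/(Km+[S]) = 0.72 ⇒ [S] = Km·0.72/(1−0.72) = 5.81 × 2.571 = 14.9 nM.

14.9 nM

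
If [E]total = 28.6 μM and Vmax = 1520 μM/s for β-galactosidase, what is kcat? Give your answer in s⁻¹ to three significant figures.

kcat = Vmax/[E]total = 1520 μM/s / 28.6 μM = 53.1 s⁻¹.

53.1 s⁻¹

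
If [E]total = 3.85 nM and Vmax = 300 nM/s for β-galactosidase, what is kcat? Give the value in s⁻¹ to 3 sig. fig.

77.9 s⁻¹

kcat = Vmax/[E]total = 300 nM/s / 3.85 nM = 77.9 s⁻¹.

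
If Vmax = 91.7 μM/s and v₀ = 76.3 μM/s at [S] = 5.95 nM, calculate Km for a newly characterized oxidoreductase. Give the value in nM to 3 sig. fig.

From v = Vmax[S]/(Km+[S]), Km = [S](Vmax − v)/v.
Km = 5.95 × (91.7 − 76.3) / 76.3 = 91.63/76.3 = 1.20 nM.

1.20 nM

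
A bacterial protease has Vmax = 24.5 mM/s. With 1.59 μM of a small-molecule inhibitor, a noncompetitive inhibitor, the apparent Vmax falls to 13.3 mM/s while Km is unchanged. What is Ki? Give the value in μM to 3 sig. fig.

1.89 μM

Noncompetitive: Vmax,app = Vmax/α with α = 1 + [I]/Ki.
α = Vmax/Vmax,app = 24.5/13.3 = 1.842.
Since α = 1 + [I]/Ki, [I]/Ki = 1.842 − 1 = 0.8421 and Ki = 1.59/0.8421 = 1.89 μM.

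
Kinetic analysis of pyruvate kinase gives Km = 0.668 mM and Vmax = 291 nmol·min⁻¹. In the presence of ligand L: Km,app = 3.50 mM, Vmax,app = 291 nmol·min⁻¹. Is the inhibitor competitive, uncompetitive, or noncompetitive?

competitive

Km increases (0.668 → 3.50 mM) while Vmax is unchanged — the hallmark of competitive inhibition.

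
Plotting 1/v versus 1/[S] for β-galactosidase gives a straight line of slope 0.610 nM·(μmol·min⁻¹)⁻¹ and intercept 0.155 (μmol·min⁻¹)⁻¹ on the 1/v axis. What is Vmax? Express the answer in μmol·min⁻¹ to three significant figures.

6.45 μmol·min⁻¹

The y-intercept of a Lineweaver–Burk plot equals 1/Vmax, so Vmax = 1/0.155 = 6.45 μmol·min⁻¹.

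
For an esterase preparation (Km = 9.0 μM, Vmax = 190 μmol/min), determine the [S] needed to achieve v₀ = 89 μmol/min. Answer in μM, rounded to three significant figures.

7.93 μM

The required fractional saturation is v/Vmax = 89/190 = 0.4684.
Then [S]/(Km+[S]) = 0.4684 ⇒ [S] = 9.0 × 0.4684/(1 − 0.4684) = 7.93 μM.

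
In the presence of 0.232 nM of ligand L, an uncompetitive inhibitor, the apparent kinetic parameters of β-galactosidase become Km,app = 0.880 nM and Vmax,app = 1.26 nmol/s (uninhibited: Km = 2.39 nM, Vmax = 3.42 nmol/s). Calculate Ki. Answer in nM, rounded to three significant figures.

Uncompetitive: Vmax,app = Vmax/α (and Km,app = Km/α) with α = 1 + [I]/Ki.
α = Vmax/Vmax,app = 3.42/1.26 = 2.714.
Ki = [I]/(α − 1) = 0.232/1.714 = 0.135 nM.

0.135 nM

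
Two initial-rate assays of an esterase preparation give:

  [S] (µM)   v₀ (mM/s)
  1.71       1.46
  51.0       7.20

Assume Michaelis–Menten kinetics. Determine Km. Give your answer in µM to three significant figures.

8.05 µM

In reciprocal form, 1/v = (Km/Vmax)·(1/[S]) + 1/Vmax. The two points give (1/[S], 1/v) = (0.5848, 0.6849) and (0.01961, 0.1389).
Slope = (0.6849 − 0.1389)/(0.5848 − 0.01961) = 0.9661; intercept = 0.6849 − 0.9661×0.5848 = 0.1199.
Vmax = 1/intercept = 8.34 mM/s; Km = slope × Vmax = 0.9661 × 8.34 = 8.05 µM.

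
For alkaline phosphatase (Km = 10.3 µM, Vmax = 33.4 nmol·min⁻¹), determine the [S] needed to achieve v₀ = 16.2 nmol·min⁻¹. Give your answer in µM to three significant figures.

Rearranging v = Vmax[S]/(Km+[S]) gives [S] = Km·v/(Vmax − v).
[S] = 10.3 × 16.2 / (33.4 − 16.2) = 166.9/17.20 = 9.70 µM.

9.70 µM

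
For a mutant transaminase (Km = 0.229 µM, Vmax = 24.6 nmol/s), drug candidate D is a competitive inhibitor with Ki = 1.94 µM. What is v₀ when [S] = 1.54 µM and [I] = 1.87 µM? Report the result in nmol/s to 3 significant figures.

19.0 nmol/s

α = 1 + [I]/Ki = 1 + 1.87/1.94 = 1.964.
For a competitive inhibitor, Vmax is unchanged and the apparent Km becomes α·Km: Km,app = 0.450 µM, Vmax,app = 24.6 nmol/s.
v = Vmax,app·[S]/(Km,app + [S]) = 24.6 × 1.54/(0.450 + 1.54) = 19.0 nmol/s.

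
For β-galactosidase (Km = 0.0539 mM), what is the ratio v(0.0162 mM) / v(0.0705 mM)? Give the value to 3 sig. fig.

0.408

Since Vmax cancels, v₂/v₁ = [S]₂(Km+[S]₁) / [S]₁(Km+[S]₂).
= 0.0162×(0.0539+0.0705) / (0.0705×(0.0539+0.0162)) = 0.002015/0.004942 = 0.408.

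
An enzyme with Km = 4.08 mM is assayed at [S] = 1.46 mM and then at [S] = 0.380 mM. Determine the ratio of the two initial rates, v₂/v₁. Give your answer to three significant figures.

The fractional saturations are [S]/(Km+[S]) = 1.46/5.540 = 0.2635 and 0.380/4.460 = 0.08520.
v₂/v₁ is just their ratio: 0.08520/0.2635 = 0.323.

0.323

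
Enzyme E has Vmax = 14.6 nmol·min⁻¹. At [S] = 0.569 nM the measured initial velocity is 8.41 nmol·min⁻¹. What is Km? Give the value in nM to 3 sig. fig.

0.419 nM

From v = Vmax[S]/(Km+[S]), Km = [S](Vmax − v)/v.
Km = 0.569 × (14.6 − 8.41) / 8.41 = 3.522/8.41 = 0.419 nM.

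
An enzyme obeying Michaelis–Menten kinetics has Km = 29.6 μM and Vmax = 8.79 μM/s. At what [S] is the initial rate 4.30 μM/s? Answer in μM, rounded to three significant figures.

28.3 μM

Rearranging v = Vmax[S]/(Km+[S]) gives [S] = Km·v/(Vmax − v).
[S] = 29.6 × 4.30 / (8.79 − 4.30) = 127.3/4.490 = 28.3 μM.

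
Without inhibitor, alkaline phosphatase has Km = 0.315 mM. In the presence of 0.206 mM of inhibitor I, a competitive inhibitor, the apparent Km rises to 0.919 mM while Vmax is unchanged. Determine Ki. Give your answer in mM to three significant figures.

0.107 mM

Competitive: Km,app = α·Km with α = 1 + [I]/Ki.
α = Km,app/Km = 0.919/0.315 = 2.917.
Since α = 1 + [I]/Ki, [I]/Ki = 2.917 − 1 = 1.917 and Ki = 0.206/1.917 = 0.107 mM.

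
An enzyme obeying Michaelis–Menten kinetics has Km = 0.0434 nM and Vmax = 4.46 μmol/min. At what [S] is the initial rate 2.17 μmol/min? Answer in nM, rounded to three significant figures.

0.0411 nM

Rearranging v = Vmax[S]/(Km+[S]) gives [S] = Km·v/(Vmax − v).
[S] = 0.0434 × 2.17 / (4.46 − 2.17) = 0.09418/2.290 = 0.0411 nM.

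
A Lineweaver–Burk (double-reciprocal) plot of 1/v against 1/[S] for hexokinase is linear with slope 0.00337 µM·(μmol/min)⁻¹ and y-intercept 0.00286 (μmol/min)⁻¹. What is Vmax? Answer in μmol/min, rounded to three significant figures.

350 μmol/min

The y-intercept of a Lineweaver–Burk plot equals 1/Vmax, so Vmax = 1/0.00286 = 350 μmol/min.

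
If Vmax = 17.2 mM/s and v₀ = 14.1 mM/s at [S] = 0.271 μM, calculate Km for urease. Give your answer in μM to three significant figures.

v/Vmax = 14.1/17.2 = 0.8198 = [S]/(Km+[S]).
So Km + [S] = [S]/0.8198 = 0.3306 μM, giving Km = 0.3306 − 0.271 = 0.0596 μM.

0.0596 μM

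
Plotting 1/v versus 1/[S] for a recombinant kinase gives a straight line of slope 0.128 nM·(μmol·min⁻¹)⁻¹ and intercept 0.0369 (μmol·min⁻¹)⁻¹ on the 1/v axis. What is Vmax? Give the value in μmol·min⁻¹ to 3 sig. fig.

The y-intercept of a Lineweaver–Burk plot equals 1/Vmax, so Vmax = 1/0.0369 = 27.1 μmol·min⁻¹.

27.1 μmol·min⁻¹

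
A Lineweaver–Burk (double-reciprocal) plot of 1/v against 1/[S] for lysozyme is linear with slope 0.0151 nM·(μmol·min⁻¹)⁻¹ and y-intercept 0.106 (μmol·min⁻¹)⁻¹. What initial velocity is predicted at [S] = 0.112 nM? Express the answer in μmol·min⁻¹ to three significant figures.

The y-intercept is 1/Vmax, so Vmax = 1/0.106 = 9.43 μmol·min⁻¹.
The slope is Km/Vmax, so Km = 0.0151 × 9.43 = 0.142 nM.
Then v = 9.43 × 0.112/(0.142 + 0.112) = 4.15 μmol·min⁻¹.

4.15 μmol·min⁻¹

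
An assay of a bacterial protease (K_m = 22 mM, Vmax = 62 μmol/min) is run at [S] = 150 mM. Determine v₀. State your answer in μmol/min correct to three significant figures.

[S]/(Km+[S]) = 150/172.0 = 0.8721, the fractional saturation.
v = 0.8721 × Vmax = 0.8721 × 62 = 54.1 μmol/min.

54.1 μmol/min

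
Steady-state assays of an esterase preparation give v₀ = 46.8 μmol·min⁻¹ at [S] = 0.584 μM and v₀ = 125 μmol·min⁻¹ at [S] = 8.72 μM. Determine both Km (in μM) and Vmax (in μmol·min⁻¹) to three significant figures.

Km = 1.19 μM; Vmax = 142 μmol·min⁻¹

In reciprocal form, 1/v = (Km/Vmax)·(1/[S]) + 1/Vmax. The two points give (1/[S], 1/v) = (1.712, 0.02137) and (0.1147, 0.008000).
Slope = (0.02137 − 0.008000)/(1.712 − 0.1147) = 0.008367; intercept = 0.02137 − 0.008367×1.712 = 0.007040.
Vmax = 1/intercept = 142 μmol·min⁻¹; Km = slope × Vmax = 0.008367 × 142 = 1.19 μM.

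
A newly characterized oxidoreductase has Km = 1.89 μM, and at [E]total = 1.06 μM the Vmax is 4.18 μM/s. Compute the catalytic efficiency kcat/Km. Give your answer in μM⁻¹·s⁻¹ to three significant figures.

kcat = Vmax/[E]total = 4.18/1.06 = 3.94 s⁻¹.
kcat/Km = 3.94/1.89 = 2.09 μM⁻¹·s⁻¹.

2.09 μM⁻¹·s⁻¹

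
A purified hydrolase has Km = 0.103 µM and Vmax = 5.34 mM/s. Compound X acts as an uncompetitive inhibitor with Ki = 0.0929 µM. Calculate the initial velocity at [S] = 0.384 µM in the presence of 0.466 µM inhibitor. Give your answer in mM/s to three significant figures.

With α = 1 + [I]/Ki = 1 + 0.466/0.0929 = 6.016, the uncompetitive rate law is v = (Vmax/α)·[S] / (Km/α + [S]).
v = (5.34/6.016)×0.384 / (0.103/6.016 + 0.384) = 0.3408/0.4011 = 0.850 mM/s.

0.850 mM/s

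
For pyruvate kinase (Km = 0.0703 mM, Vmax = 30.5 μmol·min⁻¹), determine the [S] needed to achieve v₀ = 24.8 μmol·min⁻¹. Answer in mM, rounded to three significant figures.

0.306 mM

The required fractional saturation is v/Vmax = 24.8/30.5 = 0.8131.
Then [S]/(Km+[S]) = 0.8131 ⇒ [S] = 0.0703 × 0.8131/(1 − 0.8131) = 0.306 mM.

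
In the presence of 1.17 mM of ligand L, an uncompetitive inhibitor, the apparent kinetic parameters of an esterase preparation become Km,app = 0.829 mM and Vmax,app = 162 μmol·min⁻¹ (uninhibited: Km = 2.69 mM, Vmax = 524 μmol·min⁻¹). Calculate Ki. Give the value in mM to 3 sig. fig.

Uncompetitive: Vmax,app = Vmax/α (and Km,app = Km/α) with α = 1 + [I]/Ki.
α = Vmax/Vmax,app = 524/162 = 3.235.
Since α = 1 + [I]/Ki, [I]/Ki = 3.235 − 1 = 2.235 and Ki = 1.17/2.235 = 0.524 mM.

0.524 mM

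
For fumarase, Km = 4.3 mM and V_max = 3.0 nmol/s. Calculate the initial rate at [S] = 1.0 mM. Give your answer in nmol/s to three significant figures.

[S]/(Km+[S]) = 1.0/5.300 = 0.1887, the fractional saturation.
v = 0.1887 × Vmax = 0.1887 × 3.0 = 0.566 nmol/s.

0.566 nmol/s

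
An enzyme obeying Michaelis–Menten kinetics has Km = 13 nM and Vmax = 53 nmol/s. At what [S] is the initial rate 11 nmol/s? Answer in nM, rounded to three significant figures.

Rearranging v = Vmax[S]/(Km+[S]) gives [S] = Km·v/(Vmax − v).
[S] = 13 × 11 / (53 − 11) = 143.0/42.00 = 3.40 nM.

3.40 nM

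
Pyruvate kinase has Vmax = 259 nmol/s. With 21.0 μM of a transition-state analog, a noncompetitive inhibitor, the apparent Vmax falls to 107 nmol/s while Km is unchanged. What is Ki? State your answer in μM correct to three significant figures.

Noncompetitive: Vmax,app = Vmax/α with α = 1 + [I]/Ki.
α = Vmax/Vmax,app = 259/107 = 2.421.
Since α = 1 + [I]/Ki, [I]/Ki = 2.421 − 1 = 1.421 and Ki = 21.0/1.421 = 14.8 μM.

14.8 μM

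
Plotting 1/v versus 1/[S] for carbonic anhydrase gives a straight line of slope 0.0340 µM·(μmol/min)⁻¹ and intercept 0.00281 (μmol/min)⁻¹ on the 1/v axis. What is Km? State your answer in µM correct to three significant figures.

12.1 µM

y-intercept = 1/Vmax ⇒ Vmax = 356 μmol/min; slope = Km/Vmax ⇒ Km = slope × Vmax.
Km = 0.0340 × 356 = 12.1 µM.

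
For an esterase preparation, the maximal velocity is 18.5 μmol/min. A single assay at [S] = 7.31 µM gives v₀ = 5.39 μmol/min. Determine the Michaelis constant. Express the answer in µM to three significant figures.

17.8 µM

From v = Vmax[S]/(Km+[S]), Km = [S](Vmax − v)/v.
Km = 7.31 × (18.5 − 5.39) / 5.39 = 95.83/5.39 = 17.8 µM.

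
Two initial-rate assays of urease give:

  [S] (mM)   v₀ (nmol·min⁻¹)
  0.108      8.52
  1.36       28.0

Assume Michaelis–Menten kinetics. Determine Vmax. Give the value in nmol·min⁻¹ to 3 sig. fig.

In reciprocal form, 1/v = (Km/Vmax)·(1/[S]) + 1/Vmax. The two points give (1/[S], 1/v) = (9.259, 0.1174) and (0.7353, 0.03571).
Slope = (0.1174 − 0.03571)/(9.259 − 0.7353) = 0.009580; intercept = 0.1174 − 0.009580×9.259 = 0.02867.
Vmax = 1/intercept = 34.9 nmol·min⁻¹; Km = slope × Vmax = 0.009580 × 34.9 = 0.334 mM.

34.9 nmol·min⁻¹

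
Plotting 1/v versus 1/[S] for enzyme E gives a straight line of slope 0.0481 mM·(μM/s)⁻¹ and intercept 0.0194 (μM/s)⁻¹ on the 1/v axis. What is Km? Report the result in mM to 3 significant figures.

2.48 mM

y-intercept = 1/Vmax ⇒ Vmax = 51.5 μM/s; slope = Km/Vmax ⇒ Km = slope × Vmax.
Km = 0.0481 × 51.5 = 2.48 mM.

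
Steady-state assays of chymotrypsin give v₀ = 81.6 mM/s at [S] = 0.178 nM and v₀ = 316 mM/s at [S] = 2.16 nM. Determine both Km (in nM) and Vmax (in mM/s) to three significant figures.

Km = 0.751 nM; Vmax = 426 mM/s

In reciprocal form, 1/v = (Km/Vmax)·(1/[S]) + 1/Vmax. The two points give (1/[S], 1/v) = (5.618, 0.01225) and (0.4630, 0.003165).
Slope = (0.01225 − 0.003165)/(5.618 − 0.4630) = 0.001763; intercept = 0.01225 − 0.001763×5.618 = 0.002348.
Vmax = 1/intercept = 426 mM/s; Km = slope × Vmax = 0.001763 × 426 = 0.751 nM.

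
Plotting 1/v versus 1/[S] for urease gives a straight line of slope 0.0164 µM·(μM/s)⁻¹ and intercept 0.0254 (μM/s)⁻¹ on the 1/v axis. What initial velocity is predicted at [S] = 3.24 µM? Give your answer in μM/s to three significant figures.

The y-intercept is 1/Vmax, so Vmax = 1/0.0254 = 39.4 μM/s.
The slope is Km/Vmax, so Km = 0.0164 × 39.4 = 0.646 µM.
Then v = 39.4 × 3.24/(0.646 + 3.24) = 32.8 μM/s.

32.8 μM/s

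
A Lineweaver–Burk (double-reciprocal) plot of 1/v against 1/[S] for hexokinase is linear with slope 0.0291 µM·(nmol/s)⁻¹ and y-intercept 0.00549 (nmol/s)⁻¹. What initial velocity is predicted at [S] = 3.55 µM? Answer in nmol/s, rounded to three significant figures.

73.1 nmol/s

The y-intercept is 1/Vmax, so Vmax = 1/0.00549 = 182 nmol/s.
The slope is Km/Vmax, so Km = 0.0291 × 182 = 5.30 µM.
Then v = 182 × 3.55/(5.30 + 3.55) = 73.1 nmol/s.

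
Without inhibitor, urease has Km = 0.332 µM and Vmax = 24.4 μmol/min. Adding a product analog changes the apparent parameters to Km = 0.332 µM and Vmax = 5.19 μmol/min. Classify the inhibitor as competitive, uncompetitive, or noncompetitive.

Vmax decreases (24.4 → 5.19 μmol/min) while Km is unchanged — pure noncompetitive inhibition.

noncompetitive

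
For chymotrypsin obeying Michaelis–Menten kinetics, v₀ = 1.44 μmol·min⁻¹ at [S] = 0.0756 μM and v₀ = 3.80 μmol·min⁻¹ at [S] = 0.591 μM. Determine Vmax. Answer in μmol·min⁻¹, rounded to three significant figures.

In reciprocal form, 1/v = (Km/Vmax)·(1/[S]) + 1/Vmax. The two points give (1/[S], 1/v) = (13.23, 0.6944) and (1.692, 0.2632).
Slope = (0.6944 − 0.2632)/(13.23 − 1.692) = 0.03739; intercept = 0.6944 − 0.03739×13.23 = 0.1999.
Vmax = 1/intercept = 5.00 μmol·min⁻¹; Km = slope × Vmax = 0.03739 × 5.00 = 0.187 μM.

5.00 μmol·min⁻¹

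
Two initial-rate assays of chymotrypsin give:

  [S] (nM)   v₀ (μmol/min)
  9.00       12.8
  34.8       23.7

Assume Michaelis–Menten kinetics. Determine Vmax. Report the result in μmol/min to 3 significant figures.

33.7 μmol/min

From v = Vmax[S]/(Km+[S]), each point gives Vmax = v(Km+[S])/[S].
Equating: 12.8(Km+9.00)/9.00 = 23.7(Km+34.8)/34.8.
1.422·Km + 12.8 = 0.6810·Km + 23.7, so (1.422 − 0.6810)·Km = 23.7 − 12.8.
Km = 10.90/0.7412 = 14.7 nM; then Vmax = 12.8(14.7+9.00)/9.00 = 33.7 μmol/min.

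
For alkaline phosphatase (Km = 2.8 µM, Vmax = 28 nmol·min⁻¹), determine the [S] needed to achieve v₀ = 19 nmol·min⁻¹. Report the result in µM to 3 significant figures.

5.91 µM

The required fractional saturation is v/Vmax = 19/28 = 0.6786.
Then [S]/(Km+[S]) = 0.6786 ⇒ [S] = 2.8 × 0.6786/(1 − 0.6786) = 5.91 µM.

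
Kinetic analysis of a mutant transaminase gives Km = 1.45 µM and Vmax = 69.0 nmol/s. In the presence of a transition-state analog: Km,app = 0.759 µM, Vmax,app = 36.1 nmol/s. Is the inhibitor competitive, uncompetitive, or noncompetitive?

Both Km and Vmax decrease by the same factor (~1.91-fold) — characteristic of uncompetitive inhibition.

uncompetitive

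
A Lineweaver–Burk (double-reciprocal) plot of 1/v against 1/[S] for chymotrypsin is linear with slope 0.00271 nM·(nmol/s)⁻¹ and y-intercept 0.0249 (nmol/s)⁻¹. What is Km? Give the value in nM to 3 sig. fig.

0.109 nM

y-intercept = 1/Vmax ⇒ Vmax = 40.2 nmol/s; slope = Km/Vmax ⇒ Km = slope × Vmax.
Km = 0.00271 × 40.2 = 0.109 nM.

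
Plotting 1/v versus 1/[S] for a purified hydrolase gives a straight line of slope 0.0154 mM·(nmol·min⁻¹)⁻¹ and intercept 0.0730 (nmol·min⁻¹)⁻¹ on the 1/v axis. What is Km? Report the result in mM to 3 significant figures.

0.211 mM

y-intercept = 1/Vmax ⇒ Vmax = 13.7 nmol·min⁻¹; slope = Km/Vmax ⇒ Km = slope × Vmax.
Km = 0.0154 × 13.7 = 0.211 mM.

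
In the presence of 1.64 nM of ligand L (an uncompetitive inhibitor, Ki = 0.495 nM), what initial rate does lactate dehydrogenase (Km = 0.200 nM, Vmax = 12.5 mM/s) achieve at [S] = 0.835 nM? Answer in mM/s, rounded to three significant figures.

α = 1 + [I]/Ki = 1 + 1.64/0.495 = 4.313.
For an uncompetitive inhibitor, both parameters are divided by α, giving Vmax/α and Km/α: Km,app = 0.0464 nM, Vmax,app = 2.90 mM/s.
v = Vmax,app·[S]/(Km,app + [S]) = 2.90 × 0.835/(0.0464 + 0.835) = 2.75 mM/s.

2.75 mM/s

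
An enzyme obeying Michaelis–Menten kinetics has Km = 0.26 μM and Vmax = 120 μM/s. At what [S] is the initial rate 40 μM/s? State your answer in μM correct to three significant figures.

0.130 μM

Rearranging v = Vmax[S]/(Km+[S]) gives [S] = Km·v/(Vmax − v).
[S] = 0.26 × 40 / (120 − 40) = 10.40/80.00 = 0.130 μM.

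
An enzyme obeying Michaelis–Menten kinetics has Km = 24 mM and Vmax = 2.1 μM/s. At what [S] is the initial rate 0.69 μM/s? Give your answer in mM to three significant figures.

11.7 mM

The required fractional saturation is v/Vmax = 0.69/2.1 = 0.3286.
Then [S]/(Km+[S]) = 0.3286 ⇒ [S] = 24 × 0.3286/(1 − 0.3286) = 11.7 mM.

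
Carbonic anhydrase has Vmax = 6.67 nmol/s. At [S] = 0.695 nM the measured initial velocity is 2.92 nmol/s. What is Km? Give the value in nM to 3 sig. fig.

0.893 nM

From v = Vmax[S]/(Km+[S]), Km = [S](Vmax − v)/v.
Km = 0.695 × (6.67 − 2.92) / 2.92 = 2.606/2.92 = 0.893 nM.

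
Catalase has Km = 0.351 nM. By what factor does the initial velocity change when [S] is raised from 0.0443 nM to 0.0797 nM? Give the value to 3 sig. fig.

1.65

The fractional saturations are [S]/(Km+[S]) = 0.0443/0.3953 = 0.1121 and 0.0797/0.4307 = 0.1850.
v₂/v₁ is just their ratio: 0.1850/0.1121 = 1.65.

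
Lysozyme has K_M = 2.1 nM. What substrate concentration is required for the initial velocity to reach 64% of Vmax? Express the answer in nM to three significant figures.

v/Vmax = [S]/(Km+[S]) = 0.64, so [S] = Km·0.64/(1 − 0.64) = 2.1 × 1.778.
[S] = 3.73 nM.

3.73 nM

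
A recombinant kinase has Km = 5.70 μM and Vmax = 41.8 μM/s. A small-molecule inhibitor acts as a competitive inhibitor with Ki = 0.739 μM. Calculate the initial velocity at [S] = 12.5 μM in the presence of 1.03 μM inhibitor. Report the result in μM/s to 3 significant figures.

20.0 μM/s

With α = 1 + [I]/Ki = 1 + 1.03/0.739 = 2.394, the competitive rate law is v = Vmax[S] / (αKm + [S]).
v = 41.8×12.5 / (2.394×5.70 + 12.5) = 522.5/26.14 = 20.0 μM/s.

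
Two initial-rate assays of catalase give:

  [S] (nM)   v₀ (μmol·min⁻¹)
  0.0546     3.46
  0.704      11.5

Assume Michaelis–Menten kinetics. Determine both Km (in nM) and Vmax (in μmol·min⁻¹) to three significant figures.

From v = Vmax[S]/(Km+[S]), each point gives Vmax = v(Km+[S])/[S].
Equating: 3.46(Km+0.0546)/0.0546 = 11.5(Km+0.704)/0.704.
63.37·Km + 3.46 = 16.34·Km + 11.5, so (63.37 − 16.34)·Km = 11.5 − 3.46.
Km = 8.040/47.03 = 0.171 nM; then Vmax = 3.46(0.171+0.0546)/0.0546 = 14.3 μmol·min⁻¹.

Km = 0.171 nM; Vmax = 14.3 μmol·min⁻¹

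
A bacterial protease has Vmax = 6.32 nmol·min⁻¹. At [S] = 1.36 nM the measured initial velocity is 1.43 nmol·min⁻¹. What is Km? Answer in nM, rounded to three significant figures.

4.65 nM

From v = Vmax[S]/(Km+[S]), Km = [S](Vmax − v)/v.
Km = 1.36 × (6.32 − 1.43) / 1.43 = 6.650/1.43 = 4.65 nM.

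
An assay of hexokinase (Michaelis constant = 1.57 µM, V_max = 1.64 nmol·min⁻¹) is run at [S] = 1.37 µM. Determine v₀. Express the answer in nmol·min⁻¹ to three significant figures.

0.764 nmol·min⁻¹

v = Vmax·[S]/(Km + [S]) = 1.64 × 1.37 / (1.57 + 1.37)
  = 2.247 / 2.940 = 0.764 nmol·min⁻¹.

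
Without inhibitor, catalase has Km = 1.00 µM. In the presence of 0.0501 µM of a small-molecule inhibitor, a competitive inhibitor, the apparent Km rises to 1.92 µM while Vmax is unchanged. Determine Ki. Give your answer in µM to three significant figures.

0.0545 µM

Competitive: Km,app = α·Km with α = 1 + [I]/Ki.
α = Km,app/Km = 1.92/1.00 = 1.920.
Since α = 1 + [I]/Ki, [I]/Ki = 1.920 − 1 = 0.9200 and Ki = 0.0501/0.9200 = 0.0545 µM.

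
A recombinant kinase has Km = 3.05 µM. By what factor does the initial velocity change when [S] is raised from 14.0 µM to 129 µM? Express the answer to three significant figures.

1.19

Since Vmax cancels, v₂/v₁ = [S]₂(Km+[S]₁) / [S]₁(Km+[S]₂).
= 129×(3.05+14.0) / (14.0×(3.05+129)) = 2199/1849 = 1.19.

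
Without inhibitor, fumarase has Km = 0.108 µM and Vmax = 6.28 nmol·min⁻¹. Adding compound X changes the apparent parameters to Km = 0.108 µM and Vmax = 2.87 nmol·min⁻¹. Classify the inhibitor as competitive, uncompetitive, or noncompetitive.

noncompetitive

Vmax decreases (6.28 → 2.87 nmol·min⁻¹) while Km is unchanged — pure noncompetitive inhibition.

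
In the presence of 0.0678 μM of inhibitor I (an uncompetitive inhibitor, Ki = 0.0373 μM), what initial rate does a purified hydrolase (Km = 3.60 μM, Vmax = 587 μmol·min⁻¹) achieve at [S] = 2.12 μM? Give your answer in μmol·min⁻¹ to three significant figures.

With α = 1 + [I]/Ki = 1 + 0.0678/0.0373 = 2.818, the uncompetitive rate law is v = (Vmax/α)·[S] / (Km/α + [S]).
v = (587/2.818)×2.12 / (3.60/2.818 + 2.12) = 441.7/3.398 = 130 μmol·min⁻¹.

130 μmol·min⁻¹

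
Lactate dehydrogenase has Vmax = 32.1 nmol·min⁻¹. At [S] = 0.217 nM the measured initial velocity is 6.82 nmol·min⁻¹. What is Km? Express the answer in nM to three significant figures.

From v = Vmax[S]/(Km+[S]), Km = [S](Vmax − v)/v.
Km = 0.217 × (32.1 − 6.82) / 6.82 = 5.486/6.82 = 0.804 nM.

0.804 nM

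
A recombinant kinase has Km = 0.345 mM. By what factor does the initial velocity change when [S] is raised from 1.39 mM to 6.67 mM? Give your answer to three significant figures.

1.19

The fractional saturations are [S]/(Km+[S]) = 1.39/1.735 = 0.8012 and 6.67/7.015 = 0.9508.
v₂/v₁ is just their ratio: 0.9508/0.8012 = 1.19.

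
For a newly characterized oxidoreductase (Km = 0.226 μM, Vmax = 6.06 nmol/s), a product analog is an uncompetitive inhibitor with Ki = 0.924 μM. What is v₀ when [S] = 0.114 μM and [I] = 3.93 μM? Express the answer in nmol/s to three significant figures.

0.838 nmol/s

α = 1 + [I]/Ki = 1 + 3.93/0.924 = 5.253.
For an uncompetitive inhibitor, both parameters are divided by α, giving Vmax/α and Km/α: Km,app = 0.0430 μM, Vmax,app = 1.15 nmol/s.
v = Vmax,app·[S]/(Km,app + [S]) = 1.15 × 0.114/(0.0430 + 0.114) = 0.838 nmol/s.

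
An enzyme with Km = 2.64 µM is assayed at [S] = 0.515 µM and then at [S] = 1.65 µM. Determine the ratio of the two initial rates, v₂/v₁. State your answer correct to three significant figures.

2.36

The fractional saturations are [S]/(Km+[S]) = 0.515/3.155 = 0.1632 and 1.65/4.290 = 0.3846.
v₂/v₁ is just their ratio: 0.3846/0.1632 = 2.36.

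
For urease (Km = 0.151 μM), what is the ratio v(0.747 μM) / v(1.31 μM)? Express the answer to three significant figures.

0.928

Since Vmax cancels, v₂/v₁ = [S]₂(Km+[S]₁) / [S]₁(Km+[S]₂).
= 0.747×(0.151+1.31) / (1.31×(0.151+0.747)) = 1.091/1.176 = 0.928.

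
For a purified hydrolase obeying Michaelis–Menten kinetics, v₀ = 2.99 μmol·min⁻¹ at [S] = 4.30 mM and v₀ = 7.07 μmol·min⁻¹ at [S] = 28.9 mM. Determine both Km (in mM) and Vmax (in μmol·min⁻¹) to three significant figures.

Km = 9.05 mM; Vmax = 9.28 μmol·min⁻¹

In reciprocal form, 1/v = (Km/Vmax)·(1/[S]) + 1/Vmax. The two points give (1/[S], 1/v) = (0.2326, 0.3344) and (0.03460, 0.1414).
Slope = (0.3344 − 0.1414)/(0.2326 − 0.03460) = 0.9750; intercept = 0.3344 − 0.9750×0.2326 = 0.1077.
Vmax = 1/intercept = 9.28 μmol·min⁻¹; Km = slope × Vmax = 0.9750 × 9.28 = 9.05 mM.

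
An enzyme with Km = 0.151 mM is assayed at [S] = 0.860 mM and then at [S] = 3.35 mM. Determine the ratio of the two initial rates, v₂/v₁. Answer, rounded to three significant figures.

Since Vmax cancels, v₂/v₁ = [S]₂(Km+[S]₁) / [S]₁(Km+[S]₂).
= 3.35×(0.151+0.860) / (0.860×(0.151+3.35)) = 3.387/3.011 = 1.12.

1.12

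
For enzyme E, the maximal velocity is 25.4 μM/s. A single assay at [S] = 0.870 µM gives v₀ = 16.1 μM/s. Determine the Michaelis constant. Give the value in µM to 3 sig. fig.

From v = Vmax[S]/(Km+[S]), Km = [S](Vmax − v)/v.
Km = 0.870 × (25.4 − 16.1) / 16.1 = 8.091/16.1 = 0.503 µM.

0.503 µM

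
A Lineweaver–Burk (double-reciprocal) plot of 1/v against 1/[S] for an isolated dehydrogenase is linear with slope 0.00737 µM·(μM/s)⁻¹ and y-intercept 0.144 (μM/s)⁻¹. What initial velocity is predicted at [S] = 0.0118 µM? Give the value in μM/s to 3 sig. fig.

1.30 μM/s

The y-intercept is 1/Vmax, so Vmax = 1/0.144 = 6.94 μM/s.
The slope is Km/Vmax, so Km = 0.00737 × 6.94 = 0.0512 µM.
Then v = 6.94 × 0.0118/(0.0512 + 0.0118) = 1.30 μM/s.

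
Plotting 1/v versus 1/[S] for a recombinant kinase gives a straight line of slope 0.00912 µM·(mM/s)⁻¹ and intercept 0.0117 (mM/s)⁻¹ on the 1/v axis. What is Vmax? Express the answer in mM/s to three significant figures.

The y-intercept of a Lineweaver–Burk plot equals 1/Vmax, so Vmax = 1/0.0117 = 85.5 mM/s.

85.5 mM/s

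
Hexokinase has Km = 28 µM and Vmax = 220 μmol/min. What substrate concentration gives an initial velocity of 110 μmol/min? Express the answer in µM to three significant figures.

Rearranging v = Vmax[S]/(Km+[S]) gives [S] = Km·v/(Vmax − v).
[S] = 28 × 110 / (220 − 110) = 3080/110.0 = 28.0 µM.

28.0 µM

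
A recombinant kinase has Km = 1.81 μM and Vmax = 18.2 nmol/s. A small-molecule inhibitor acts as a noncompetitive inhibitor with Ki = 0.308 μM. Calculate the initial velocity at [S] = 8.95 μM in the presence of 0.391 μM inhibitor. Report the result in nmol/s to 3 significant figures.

With α = 1 + [I]/Ki = 1 + 0.391/0.308 = 2.269, the noncompetitive rate law is v = (Vmax/α)·[S] / (Km + [S]).
v = (18.2/2.269)×8.95 / (1.81 + 8.95) = 71.77/10.76 = 6.67 nmol/s.

6.67 nmol/s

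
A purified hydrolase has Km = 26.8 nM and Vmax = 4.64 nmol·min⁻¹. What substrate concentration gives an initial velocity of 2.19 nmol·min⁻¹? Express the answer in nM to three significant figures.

24.0 nM

The required fractional saturation is v/Vmax = 2.19/4.64 = 0.4720.
Then [S]/(Km+[S]) = 0.4720 ⇒ [S] = 26.8 × 0.4720/(1 − 0.4720) = 24.0 nM.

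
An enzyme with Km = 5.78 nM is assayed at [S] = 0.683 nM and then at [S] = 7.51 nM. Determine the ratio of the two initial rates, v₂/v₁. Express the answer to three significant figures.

The fractional saturations are [S]/(Km+[S]) = 0.683/6.463 = 0.1057 and 7.51/13.29 = 0.5651.
v₂/v₁ is just their ratio: 0.5651/0.1057 = 5.35.

5.35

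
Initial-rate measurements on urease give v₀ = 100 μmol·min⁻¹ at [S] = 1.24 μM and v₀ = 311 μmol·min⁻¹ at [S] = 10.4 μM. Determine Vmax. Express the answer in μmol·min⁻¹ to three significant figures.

435 μmol·min⁻¹

In reciprocal form, 1/v = (Km/Vmax)·(1/[S]) + 1/Vmax. The two points give (1/[S], 1/v) = (0.8065, 0.01000) and (0.09615, 0.003215).
Slope = (0.01000 − 0.003215)/(0.8065 − 0.09615) = 0.009552; intercept = 0.01000 − 0.009552×0.8065 = 0.002297.
Vmax = 1/intercept = 435 μmol·min⁻¹; Km = slope × Vmax = 0.009552 × 435 = 4.16 μM.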